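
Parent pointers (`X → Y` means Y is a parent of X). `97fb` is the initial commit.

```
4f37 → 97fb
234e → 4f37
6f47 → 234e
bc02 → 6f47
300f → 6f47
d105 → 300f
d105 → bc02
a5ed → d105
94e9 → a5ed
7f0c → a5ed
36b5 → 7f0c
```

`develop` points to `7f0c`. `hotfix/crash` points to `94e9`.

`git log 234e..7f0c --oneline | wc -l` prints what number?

6

Reachable from 7f0c: {234e, 300f, 4f37, 6f47, 7f0c, 97fb, a5ed, bc02, d105}.
Reachable from 234e: {234e, 4f37, 97fb}.
In 7f0c's history but not 234e's: {300f, 6f47, 7f0c, a5ed, bc02, d105} — 6 commits.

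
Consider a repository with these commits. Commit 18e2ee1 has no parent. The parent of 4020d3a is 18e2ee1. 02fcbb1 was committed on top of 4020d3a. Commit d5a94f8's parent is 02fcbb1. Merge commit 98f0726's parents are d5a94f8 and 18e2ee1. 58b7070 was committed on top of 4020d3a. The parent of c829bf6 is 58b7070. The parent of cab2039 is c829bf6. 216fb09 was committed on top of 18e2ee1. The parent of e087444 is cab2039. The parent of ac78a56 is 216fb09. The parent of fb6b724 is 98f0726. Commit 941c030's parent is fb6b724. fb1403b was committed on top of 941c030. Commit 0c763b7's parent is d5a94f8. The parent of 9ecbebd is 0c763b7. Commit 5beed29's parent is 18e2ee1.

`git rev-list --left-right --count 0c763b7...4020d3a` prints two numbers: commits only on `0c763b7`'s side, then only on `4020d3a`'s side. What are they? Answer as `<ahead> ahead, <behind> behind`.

3 ahead, 0 behind

Reachable from 0c763b7: {02fcbb1, 0c763b7, 18e2ee1, 4020d3a, d5a94f8}.
Reachable from 4020d3a: {18e2ee1, 4020d3a}.
Only in 0c763b7's history (ahead): {02fcbb1, 0c763b7, d5a94f8} — 3.
Only in 4020d3a's history (behind): {} — 0.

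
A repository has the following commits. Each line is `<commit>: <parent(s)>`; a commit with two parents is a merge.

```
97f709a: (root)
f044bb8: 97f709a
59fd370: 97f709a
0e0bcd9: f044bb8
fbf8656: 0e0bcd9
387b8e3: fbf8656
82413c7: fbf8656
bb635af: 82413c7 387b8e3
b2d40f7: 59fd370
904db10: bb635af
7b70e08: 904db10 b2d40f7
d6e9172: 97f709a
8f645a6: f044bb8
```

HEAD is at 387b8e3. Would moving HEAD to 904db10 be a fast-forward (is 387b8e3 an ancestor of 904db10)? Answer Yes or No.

Yes

A fast-forward from 387b8e3 to 904db10 is possible iff 387b8e3 is an ancestor of 904db10.
Ancestors of 904db10: {0e0bcd9, 387b8e3, 82413c7, 904db10, 97f709a, bb635af, f044bb8, fbf8656}.
387b8e3 is among them, so fast-forward is possible.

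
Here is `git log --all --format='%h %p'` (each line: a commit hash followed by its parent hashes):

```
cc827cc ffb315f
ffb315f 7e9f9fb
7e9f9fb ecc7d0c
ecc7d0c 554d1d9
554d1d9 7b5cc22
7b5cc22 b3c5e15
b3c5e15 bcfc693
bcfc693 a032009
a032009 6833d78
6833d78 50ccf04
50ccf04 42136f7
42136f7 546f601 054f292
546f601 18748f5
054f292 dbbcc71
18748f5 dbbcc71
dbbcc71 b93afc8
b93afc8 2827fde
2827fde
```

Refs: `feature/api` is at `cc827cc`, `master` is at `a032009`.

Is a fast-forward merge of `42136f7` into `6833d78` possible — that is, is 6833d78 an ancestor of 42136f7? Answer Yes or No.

No

A fast-forward from 6833d78 to 42136f7 is possible iff 6833d78 is an ancestor of 42136f7.
Ancestors of 42136f7: {054f292, 18748f5, 2827fde, 42136f7, 546f601, b93afc8, dbbcc71}.
6833d78 is not among them, so fast-forward is not possible.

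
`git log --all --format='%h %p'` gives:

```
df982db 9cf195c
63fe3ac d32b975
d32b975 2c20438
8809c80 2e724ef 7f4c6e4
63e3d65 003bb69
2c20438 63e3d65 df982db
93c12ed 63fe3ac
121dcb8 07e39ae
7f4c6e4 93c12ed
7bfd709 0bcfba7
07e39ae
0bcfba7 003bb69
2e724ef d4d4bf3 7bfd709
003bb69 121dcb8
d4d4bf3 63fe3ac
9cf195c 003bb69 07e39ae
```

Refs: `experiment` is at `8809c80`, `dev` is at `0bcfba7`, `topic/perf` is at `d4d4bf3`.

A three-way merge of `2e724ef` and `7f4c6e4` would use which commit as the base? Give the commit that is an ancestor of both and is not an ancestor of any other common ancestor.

63fe3ac

Ancestors of 2e724ef: {003bb69, 07e39ae, 0bcfba7, 121dcb8, 2c20438, 2e724ef, 63e3d65, 63fe3ac, 7bfd709, 9cf195c, d32b975, d4d4bf3, df982db}.
Ancestors of 7f4c6e4: {003bb69, 07e39ae, 121dcb8, 2c20438, 63e3d65, 63fe3ac, 7f4c6e4, 93c12ed, 9cf195c, d32b975, df982db}.
Common ancestors: {003bb69, 07e39ae, 121dcb8, 2c20438, 63e3d65, 63fe3ac, 9cf195c, d32b975, df982db}.
Among these, 63fe3ac is not an ancestor of any other common ancestor — it is the merge base.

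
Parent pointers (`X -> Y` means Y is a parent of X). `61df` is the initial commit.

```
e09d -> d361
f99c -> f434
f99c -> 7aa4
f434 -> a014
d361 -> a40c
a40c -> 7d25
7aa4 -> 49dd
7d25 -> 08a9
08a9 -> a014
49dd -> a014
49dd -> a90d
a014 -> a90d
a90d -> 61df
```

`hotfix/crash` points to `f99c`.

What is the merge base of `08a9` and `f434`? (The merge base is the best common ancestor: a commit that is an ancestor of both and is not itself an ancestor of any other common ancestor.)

a014

Ancestors of 08a9: {08a9, 61df, a014, a90d}.
Ancestors of f434: {61df, a014, a90d, f434}.
Common ancestors: {61df, a014, a90d}.
Among these, a014 is not an ancestor of any other common ancestor — it is the merge base.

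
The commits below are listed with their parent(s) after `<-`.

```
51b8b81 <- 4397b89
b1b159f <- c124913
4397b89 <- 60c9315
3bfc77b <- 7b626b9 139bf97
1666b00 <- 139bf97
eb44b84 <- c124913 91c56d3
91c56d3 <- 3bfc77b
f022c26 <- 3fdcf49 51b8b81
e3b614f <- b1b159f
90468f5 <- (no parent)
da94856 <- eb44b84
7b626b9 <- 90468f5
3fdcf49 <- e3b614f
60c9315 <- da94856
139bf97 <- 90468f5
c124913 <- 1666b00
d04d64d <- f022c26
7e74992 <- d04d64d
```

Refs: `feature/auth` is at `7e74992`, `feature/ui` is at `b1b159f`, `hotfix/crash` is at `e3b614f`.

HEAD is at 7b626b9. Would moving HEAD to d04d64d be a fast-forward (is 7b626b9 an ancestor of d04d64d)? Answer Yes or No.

A fast-forward from 7b626b9 to d04d64d is possible iff 7b626b9 is an ancestor of d04d64d.
Ancestors of d04d64d: {139bf97, 1666b00, 3bfc77b, 3fdcf49, 4397b89, 51b8b81, 60c9315, 7b626b9, 90468f5, 91c56d3, b1b159f, c124913, d04d64d, da94856, e3b614f, eb44b84, f022c26}.
7b626b9 is among them, so fast-forward is possible.

Yes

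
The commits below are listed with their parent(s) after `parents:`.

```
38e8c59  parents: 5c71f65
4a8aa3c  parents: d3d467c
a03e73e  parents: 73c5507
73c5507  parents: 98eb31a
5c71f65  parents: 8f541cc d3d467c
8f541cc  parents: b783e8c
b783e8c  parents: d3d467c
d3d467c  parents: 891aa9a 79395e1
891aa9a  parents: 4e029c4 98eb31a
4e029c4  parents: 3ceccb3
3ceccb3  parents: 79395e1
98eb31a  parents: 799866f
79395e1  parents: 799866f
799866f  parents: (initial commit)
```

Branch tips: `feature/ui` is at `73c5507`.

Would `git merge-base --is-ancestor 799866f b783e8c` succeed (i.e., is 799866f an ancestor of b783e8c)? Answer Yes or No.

Ancestors of b783e8c (commits reachable by following parents): {3ceccb3, 4e029c4, 79395e1, 799866f, 891aa9a, 98eb31a, b783e8c, d3d467c}.
799866f is in that set, so it is an ancestor of b783e8c.

Yes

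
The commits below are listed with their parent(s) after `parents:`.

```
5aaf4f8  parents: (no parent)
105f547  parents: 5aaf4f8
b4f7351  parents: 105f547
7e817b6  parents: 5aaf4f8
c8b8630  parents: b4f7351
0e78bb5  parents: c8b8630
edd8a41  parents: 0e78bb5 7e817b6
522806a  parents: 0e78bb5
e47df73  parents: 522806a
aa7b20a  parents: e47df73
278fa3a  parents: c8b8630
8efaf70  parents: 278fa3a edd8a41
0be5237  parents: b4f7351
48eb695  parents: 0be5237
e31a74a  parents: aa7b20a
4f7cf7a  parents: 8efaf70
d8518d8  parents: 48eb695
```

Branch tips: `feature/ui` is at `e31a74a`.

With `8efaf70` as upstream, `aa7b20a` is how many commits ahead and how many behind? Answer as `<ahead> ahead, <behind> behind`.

3 ahead, 4 behind

Reachable from aa7b20a: {0e78bb5, 105f547, 522806a, 5aaf4f8, aa7b20a, b4f7351, c8b8630, e47df73}.
Reachable from 8efaf70: {0e78bb5, 105f547, 278fa3a, 5aaf4f8, 7e817b6, 8efaf70, b4f7351, c8b8630, edd8a41}.
Only in aa7b20a's history (ahead): {522806a, aa7b20a, e47df73} — 3.
Only in 8efaf70's history (behind): {278fa3a, 7e817b6, 8efaf70, edd8a41} — 4.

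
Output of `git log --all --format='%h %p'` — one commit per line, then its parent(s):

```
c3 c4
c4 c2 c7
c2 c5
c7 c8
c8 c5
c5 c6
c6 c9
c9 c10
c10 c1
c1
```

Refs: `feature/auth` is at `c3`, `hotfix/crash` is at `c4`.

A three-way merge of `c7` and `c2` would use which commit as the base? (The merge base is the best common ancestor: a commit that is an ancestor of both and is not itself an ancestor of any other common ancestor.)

c5

Ancestors of c7: {c1, c10, c5, c6, c7, c8, c9}.
Ancestors of c2: {c1, c10, c2, c5, c6, c9}.
Common ancestors: {c1, c10, c5, c6, c9}.
Among these, c5 is not an ancestor of any other common ancestor — it is the merge base.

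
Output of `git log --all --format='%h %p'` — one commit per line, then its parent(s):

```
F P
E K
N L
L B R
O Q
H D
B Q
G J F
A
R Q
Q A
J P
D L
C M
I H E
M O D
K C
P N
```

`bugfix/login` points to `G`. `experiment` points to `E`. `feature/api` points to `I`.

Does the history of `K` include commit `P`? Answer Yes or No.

No

Ancestors of K: {A, B, C, D, K, L, M, O, Q, R}.
P is not in that set, so it is not an ancestor of K.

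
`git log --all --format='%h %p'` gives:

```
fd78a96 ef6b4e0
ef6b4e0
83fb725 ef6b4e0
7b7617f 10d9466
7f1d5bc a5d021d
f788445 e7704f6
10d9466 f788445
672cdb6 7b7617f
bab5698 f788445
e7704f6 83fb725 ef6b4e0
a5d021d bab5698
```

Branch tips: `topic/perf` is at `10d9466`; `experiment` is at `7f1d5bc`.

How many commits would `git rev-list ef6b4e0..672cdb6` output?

6

Reachable from 672cdb6: {10d9466, 672cdb6, 7b7617f, 83fb725, e7704f6, ef6b4e0, f788445}.
Reachable from ef6b4e0: {ef6b4e0}.
In 672cdb6's history but not ef6b4e0's: {10d9466, 672cdb6, 7b7617f, 83fb725, e7704f6, f788445} — 6 commits.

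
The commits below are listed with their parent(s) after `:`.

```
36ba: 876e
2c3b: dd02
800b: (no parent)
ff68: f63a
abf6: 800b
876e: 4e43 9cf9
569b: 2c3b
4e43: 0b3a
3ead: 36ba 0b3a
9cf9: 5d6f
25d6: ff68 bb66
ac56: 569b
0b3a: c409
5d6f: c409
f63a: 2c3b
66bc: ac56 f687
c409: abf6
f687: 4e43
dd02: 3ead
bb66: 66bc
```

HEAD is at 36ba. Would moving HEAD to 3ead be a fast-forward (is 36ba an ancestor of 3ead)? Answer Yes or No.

Yes

A fast-forward from 36ba to 3ead is possible iff 36ba is an ancestor of 3ead.
Ancestors of 3ead: {0b3a, 36ba, 3ead, 4e43, 5d6f, 800b, 876e, 9cf9, abf6, c409}.
36ba is among them, so fast-forward is possible.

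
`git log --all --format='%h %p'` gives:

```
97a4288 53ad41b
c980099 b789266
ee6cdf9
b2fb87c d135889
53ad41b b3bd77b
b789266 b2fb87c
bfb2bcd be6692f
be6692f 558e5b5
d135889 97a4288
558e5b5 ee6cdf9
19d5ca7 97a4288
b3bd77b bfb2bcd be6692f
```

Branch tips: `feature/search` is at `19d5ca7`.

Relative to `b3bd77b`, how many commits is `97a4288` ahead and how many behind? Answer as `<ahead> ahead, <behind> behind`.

2 ahead, 0 behind

Reachable from 97a4288: {53ad41b, 558e5b5, 97a4288, b3bd77b, be6692f, bfb2bcd, ee6cdf9}.
Reachable from b3bd77b: {558e5b5, b3bd77b, be6692f, bfb2bcd, ee6cdf9}.
Only in 97a4288's history (ahead): {53ad41b, 97a4288} — 2.
Only in b3bd77b's history (behind): {} — 0.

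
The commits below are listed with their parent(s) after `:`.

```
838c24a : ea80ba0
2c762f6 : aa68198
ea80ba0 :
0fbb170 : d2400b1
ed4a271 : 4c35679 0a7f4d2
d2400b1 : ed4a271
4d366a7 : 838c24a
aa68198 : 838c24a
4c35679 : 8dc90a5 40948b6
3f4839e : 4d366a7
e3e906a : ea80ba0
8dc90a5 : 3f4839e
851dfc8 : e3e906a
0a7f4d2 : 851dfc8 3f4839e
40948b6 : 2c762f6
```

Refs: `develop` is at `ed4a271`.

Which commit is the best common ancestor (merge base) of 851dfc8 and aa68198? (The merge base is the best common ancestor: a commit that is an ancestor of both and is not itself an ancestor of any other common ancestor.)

Ancestors of 851dfc8: {851dfc8, e3e906a, ea80ba0}.
Ancestors of aa68198: {838c24a, aa68198, ea80ba0}.
Common ancestors: {ea80ba0}.
The only common ancestor is ea80ba0, so it is the merge base.

ea80ba0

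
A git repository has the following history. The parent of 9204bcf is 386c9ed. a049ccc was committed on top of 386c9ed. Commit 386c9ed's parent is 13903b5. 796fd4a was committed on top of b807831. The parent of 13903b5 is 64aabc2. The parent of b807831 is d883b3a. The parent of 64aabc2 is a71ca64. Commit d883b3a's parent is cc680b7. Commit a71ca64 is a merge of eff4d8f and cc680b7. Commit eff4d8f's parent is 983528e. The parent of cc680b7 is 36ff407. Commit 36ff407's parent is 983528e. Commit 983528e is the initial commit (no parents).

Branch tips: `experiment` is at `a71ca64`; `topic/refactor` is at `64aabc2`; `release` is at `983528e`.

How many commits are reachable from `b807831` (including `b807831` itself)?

Walking parent pointers from b807831: reachable set = {36ff407, 983528e, b807831, cc680b7, d883b3a}.
That is 5 commits.

5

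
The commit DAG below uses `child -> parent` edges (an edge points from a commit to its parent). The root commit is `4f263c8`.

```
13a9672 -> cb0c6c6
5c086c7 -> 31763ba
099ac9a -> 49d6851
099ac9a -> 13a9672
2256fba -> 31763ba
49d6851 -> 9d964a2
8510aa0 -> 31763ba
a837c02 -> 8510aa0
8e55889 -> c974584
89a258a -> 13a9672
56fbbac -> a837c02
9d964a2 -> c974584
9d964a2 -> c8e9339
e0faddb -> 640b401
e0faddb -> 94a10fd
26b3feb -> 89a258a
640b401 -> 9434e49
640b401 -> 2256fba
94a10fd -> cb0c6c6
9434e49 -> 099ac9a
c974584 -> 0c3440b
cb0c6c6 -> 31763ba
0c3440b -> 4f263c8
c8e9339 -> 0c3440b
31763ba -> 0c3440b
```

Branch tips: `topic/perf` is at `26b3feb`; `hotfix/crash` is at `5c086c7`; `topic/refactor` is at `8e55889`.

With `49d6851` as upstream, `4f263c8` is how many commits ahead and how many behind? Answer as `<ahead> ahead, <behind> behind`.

0 ahead, 5 behind

Reachable from 4f263c8: {4f263c8}.
Reachable from 49d6851: {0c3440b, 49d6851, 4f263c8, 9d964a2, c8e9339, c974584}.
Only in 4f263c8's history (ahead): {} — 0.
Only in 49d6851's history (behind): {0c3440b, 49d6851, 9d964a2, c8e9339, c974584} — 5.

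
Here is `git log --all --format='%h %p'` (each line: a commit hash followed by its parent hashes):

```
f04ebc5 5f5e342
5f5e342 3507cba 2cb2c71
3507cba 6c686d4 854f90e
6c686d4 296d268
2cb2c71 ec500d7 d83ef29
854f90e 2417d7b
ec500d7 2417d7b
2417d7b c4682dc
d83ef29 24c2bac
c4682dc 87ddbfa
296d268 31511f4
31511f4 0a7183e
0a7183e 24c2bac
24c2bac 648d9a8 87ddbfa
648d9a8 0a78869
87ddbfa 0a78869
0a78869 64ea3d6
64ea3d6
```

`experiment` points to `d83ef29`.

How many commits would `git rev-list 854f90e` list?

6

Walking parent pointers from 854f90e: reachable set = {0a78869, 2417d7b, 64ea3d6, 854f90e, 87ddbfa, c4682dc}.
That is 6 commits.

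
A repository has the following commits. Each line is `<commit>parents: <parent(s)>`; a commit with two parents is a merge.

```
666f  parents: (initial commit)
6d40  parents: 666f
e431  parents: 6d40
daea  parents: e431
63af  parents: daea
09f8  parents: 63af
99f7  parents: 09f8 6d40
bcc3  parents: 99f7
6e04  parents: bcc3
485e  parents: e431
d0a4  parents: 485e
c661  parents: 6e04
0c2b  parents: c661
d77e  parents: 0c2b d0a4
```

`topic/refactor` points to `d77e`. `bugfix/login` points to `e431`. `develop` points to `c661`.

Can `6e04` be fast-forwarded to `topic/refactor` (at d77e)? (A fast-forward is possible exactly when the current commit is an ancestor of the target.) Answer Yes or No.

Yes

A fast-forward from 6e04 to d77e is possible iff 6e04 is an ancestor of d77e.
Ancestors of d77e: {09f8, 0c2b, 485e, 63af, 666f, 6d40, 6e04, 99f7, bcc3, c661, d0a4, d77e, daea, e431}.
6e04 is among them, so fast-forward is possible.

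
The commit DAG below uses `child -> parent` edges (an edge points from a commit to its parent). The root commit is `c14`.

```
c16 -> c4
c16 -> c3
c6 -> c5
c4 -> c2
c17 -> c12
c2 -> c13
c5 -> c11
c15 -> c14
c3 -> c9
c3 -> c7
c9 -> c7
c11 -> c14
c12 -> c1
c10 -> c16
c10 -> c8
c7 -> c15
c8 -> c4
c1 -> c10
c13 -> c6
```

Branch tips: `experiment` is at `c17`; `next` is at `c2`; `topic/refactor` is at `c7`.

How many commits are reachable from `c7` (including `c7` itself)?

3

Walking parent pointers from c7: reachable set = {c14, c15, c7}.
That is 3 commits.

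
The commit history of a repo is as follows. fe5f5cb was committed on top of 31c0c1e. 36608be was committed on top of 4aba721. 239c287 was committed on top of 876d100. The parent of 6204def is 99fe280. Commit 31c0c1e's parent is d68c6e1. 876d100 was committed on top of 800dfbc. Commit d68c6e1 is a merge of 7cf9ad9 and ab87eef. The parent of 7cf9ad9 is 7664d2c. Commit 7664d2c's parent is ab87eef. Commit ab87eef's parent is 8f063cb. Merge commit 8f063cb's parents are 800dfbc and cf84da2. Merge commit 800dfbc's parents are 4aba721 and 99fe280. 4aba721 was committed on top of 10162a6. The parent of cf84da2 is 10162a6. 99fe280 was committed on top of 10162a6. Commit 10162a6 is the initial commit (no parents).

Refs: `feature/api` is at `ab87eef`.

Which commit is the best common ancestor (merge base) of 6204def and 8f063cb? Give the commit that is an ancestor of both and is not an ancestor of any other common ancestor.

99fe280

Ancestors of 6204def: {10162a6, 6204def, 99fe280}.
Ancestors of 8f063cb: {10162a6, 4aba721, 800dfbc, 8f063cb, 99fe280, cf84da2}.
Common ancestors: {10162a6, 99fe280}.
Among these, 99fe280 is not an ancestor of any other common ancestor — it is the merge base.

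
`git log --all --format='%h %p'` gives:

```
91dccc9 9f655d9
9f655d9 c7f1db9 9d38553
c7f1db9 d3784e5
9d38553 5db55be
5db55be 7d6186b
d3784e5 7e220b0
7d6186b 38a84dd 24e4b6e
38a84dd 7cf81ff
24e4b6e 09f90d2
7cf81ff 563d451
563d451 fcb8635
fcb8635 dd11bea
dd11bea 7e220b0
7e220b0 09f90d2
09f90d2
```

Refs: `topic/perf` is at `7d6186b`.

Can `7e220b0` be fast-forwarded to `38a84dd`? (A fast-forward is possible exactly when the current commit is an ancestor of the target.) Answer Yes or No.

A fast-forward from 7e220b0 to 38a84dd is possible iff 7e220b0 is an ancestor of 38a84dd.
Ancestors of 38a84dd: {09f90d2, 38a84dd, 563d451, 7cf81ff, 7e220b0, dd11bea, fcb8635}.
7e220b0 is among them, so fast-forward is possible.

Yes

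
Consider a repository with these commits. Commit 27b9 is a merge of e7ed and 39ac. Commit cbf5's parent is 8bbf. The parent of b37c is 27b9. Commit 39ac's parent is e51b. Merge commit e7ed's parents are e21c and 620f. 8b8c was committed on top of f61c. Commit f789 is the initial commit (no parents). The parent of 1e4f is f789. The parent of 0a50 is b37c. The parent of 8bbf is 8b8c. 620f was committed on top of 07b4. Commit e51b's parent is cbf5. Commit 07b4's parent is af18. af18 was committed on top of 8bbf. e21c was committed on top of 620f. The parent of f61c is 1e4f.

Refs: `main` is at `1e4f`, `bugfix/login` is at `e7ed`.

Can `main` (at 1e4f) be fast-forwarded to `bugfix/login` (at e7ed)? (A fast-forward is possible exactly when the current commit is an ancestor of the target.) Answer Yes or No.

A fast-forward from 1e4f to e7ed is possible iff 1e4f is an ancestor of e7ed.
Ancestors of e7ed: {07b4, 1e4f, 620f, 8b8c, 8bbf, af18, e21c, e7ed, f61c, f789}.
1e4f is among them, so fast-forward is possible.

Yes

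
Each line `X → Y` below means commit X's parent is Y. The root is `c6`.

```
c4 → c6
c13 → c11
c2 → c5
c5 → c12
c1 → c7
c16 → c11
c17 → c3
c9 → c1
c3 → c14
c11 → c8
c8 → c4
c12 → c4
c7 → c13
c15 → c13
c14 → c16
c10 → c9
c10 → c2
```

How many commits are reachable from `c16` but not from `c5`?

Reachable from c16: {c11, c16, c4, c6, c8}.
Reachable from c5: {c12, c4, c5, c6}.
In c16's history but not c5's: {c11, c16, c8} — 3 commits.

3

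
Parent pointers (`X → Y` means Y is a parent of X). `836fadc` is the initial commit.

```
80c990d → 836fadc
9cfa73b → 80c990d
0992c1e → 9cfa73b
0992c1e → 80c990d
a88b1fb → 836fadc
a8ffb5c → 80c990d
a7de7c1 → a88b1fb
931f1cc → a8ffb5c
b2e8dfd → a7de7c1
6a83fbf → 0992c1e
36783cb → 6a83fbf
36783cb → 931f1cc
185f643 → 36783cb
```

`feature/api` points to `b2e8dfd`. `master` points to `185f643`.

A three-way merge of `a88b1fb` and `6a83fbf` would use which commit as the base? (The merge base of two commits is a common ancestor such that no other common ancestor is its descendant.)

Ancestors of a88b1fb: {836fadc, a88b1fb}.
Ancestors of 6a83fbf: {0992c1e, 6a83fbf, 80c990d, 836fadc, 9cfa73b}.
Common ancestors: {836fadc}.
The only common ancestor is 836fadc, so it is the merge base.

836fadc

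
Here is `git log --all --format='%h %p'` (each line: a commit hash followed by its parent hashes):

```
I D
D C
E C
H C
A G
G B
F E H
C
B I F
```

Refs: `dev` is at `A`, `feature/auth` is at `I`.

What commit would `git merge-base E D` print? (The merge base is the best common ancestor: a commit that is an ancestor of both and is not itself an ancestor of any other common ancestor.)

Ancestors of E: {C, E}.
Ancestors of D: {C, D}.
Common ancestors: {C}.
The only common ancestor is C, so it is the merge base.

C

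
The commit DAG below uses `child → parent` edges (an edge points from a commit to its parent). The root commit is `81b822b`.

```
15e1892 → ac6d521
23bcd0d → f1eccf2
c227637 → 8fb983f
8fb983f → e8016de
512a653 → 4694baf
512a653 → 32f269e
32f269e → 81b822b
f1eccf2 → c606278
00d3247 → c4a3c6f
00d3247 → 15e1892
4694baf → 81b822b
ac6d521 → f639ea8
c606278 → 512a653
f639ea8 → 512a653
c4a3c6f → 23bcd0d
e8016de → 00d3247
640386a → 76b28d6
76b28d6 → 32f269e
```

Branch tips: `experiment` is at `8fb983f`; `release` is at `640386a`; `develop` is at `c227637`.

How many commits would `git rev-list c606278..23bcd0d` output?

2

Reachable from 23bcd0d: {23bcd0d, 32f269e, 4694baf, 512a653, 81b822b, c606278, f1eccf2}.
Reachable from c606278: {32f269e, 4694baf, 512a653, 81b822b, c606278}.
In 23bcd0d's history but not c606278's: {23bcd0d, f1eccf2} — 2 commits.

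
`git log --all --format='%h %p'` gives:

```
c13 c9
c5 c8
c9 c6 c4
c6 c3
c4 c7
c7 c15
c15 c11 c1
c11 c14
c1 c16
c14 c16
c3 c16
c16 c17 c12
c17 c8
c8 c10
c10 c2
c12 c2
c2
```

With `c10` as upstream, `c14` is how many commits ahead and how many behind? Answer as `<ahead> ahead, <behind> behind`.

5 ahead, 0 behind

Reachable from c14: {c10, c12, c14, c16, c17, c2, c8}.
Reachable from c10: {c10, c2}.
Only in c14's history (ahead): {c12, c14, c16, c17, c8} — 5.
Only in c10's history (behind): {} — 0.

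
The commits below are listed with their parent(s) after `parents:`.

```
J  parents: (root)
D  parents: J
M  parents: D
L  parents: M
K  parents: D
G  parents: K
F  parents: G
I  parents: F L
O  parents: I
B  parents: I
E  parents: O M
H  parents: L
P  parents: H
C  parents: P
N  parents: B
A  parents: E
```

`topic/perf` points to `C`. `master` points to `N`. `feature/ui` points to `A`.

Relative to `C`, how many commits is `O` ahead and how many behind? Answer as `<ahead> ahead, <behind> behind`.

Reachable from O: {D, F, G, I, J, K, L, M, O}.
Reachable from C: {C, D, H, J, L, M, P}.
Only in O's history (ahead): {F, G, I, K, O} — 5.
Only in C's history (behind): {C, H, P} — 3.

5 ahead, 3 behind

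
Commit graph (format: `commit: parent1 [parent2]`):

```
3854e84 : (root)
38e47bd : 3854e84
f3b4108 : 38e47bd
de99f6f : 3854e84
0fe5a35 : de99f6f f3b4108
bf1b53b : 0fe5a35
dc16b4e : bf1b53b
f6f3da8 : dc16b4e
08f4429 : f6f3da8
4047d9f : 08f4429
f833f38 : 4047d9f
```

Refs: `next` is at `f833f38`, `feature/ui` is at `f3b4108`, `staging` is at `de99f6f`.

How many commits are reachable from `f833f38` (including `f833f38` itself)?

Walking parent pointers from f833f38: reachable set = {08f4429, 0fe5a35, 3854e84, 38e47bd, 4047d9f, bf1b53b, dc16b4e, de99f6f, f3b4108, f6f3da8, f833f38}.
That is 11 commits.

11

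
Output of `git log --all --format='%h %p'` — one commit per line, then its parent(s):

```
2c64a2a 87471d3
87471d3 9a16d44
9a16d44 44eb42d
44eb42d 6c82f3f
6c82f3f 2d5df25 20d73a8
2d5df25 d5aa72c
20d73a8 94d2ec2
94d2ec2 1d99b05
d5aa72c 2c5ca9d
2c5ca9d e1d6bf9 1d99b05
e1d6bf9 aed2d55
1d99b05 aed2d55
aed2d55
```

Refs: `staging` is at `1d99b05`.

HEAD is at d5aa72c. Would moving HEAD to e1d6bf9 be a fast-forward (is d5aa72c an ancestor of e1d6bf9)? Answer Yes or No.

A fast-forward from d5aa72c to e1d6bf9 is possible iff d5aa72c is an ancestor of e1d6bf9.
Ancestors of e1d6bf9: {aed2d55, e1d6bf9}.
d5aa72c is not among them, so fast-forward is not possible.

No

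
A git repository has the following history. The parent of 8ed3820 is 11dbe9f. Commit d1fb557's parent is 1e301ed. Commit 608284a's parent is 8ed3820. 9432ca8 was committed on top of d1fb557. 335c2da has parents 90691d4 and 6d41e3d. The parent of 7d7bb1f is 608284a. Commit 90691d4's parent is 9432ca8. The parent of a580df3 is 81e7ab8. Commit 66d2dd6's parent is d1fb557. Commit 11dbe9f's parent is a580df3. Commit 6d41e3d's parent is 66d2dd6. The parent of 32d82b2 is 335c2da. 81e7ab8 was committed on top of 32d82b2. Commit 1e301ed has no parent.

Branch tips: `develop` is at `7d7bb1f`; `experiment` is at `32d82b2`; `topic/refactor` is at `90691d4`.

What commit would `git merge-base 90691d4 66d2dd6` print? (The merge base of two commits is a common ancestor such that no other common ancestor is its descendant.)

d1fb557

Ancestors of 90691d4: {1e301ed, 90691d4, 9432ca8, d1fb557}.
Ancestors of 66d2dd6: {1e301ed, 66d2dd6, d1fb557}.
Common ancestors: {1e301ed, d1fb557}.
Among these, d1fb557 is not an ancestor of any other common ancestor — it is the merge base.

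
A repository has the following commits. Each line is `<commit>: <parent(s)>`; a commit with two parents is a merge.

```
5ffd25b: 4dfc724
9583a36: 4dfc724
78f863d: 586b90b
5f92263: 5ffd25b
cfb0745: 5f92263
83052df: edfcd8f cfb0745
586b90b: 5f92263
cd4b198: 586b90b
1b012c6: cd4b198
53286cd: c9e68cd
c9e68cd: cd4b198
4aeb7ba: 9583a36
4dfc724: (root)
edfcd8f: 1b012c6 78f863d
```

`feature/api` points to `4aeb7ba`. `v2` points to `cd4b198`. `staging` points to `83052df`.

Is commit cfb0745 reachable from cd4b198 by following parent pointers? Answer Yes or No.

No

Ancestors of cd4b198: {4dfc724, 586b90b, 5f92263, 5ffd25b, cd4b198}.
cfb0745 is not in that set, so it is not an ancestor of cd4b198.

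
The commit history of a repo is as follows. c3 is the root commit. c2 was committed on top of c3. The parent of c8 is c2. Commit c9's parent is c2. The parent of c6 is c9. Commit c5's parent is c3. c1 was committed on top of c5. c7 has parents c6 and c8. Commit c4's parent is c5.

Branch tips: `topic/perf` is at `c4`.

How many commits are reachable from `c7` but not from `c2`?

Reachable from c7: {c2, c3, c6, c7, c8, c9}.
Reachable from c2: {c2, c3}.
In c7's history but not c2's: {c6, c7, c8, c9} — 4 commits.

4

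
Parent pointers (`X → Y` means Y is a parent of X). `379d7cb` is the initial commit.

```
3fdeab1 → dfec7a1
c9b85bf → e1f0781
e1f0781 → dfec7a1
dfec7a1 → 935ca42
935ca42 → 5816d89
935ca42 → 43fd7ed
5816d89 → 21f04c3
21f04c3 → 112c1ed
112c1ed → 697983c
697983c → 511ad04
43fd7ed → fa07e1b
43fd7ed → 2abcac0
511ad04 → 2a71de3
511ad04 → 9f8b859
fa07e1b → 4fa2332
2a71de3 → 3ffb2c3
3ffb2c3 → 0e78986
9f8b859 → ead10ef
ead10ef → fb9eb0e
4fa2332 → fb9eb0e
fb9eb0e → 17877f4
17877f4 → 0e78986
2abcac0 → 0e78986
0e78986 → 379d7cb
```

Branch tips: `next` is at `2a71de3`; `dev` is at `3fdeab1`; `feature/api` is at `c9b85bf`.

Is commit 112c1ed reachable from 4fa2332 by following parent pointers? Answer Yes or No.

Ancestors of 4fa2332: {0e78986, 17877f4, 379d7cb, 4fa2332, fb9eb0e}.
112c1ed is not in that set, so it is not an ancestor of 4fa2332.

No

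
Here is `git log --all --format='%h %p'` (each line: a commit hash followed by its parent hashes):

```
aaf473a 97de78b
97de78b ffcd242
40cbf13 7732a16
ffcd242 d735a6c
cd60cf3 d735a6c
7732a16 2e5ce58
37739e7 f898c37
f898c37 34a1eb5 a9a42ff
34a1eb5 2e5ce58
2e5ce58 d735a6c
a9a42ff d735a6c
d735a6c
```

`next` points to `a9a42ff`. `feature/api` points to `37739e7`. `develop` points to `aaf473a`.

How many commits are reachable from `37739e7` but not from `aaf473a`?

Reachable from 37739e7: {2e5ce58, 34a1eb5, 37739e7, a9a42ff, d735a6c, f898c37}.
Reachable from aaf473a: {97de78b, aaf473a, d735a6c, ffcd242}.
In 37739e7's history but not aaf473a's: {2e5ce58, 34a1eb5, 37739e7, a9a42ff, f898c37} — 5 commits.

5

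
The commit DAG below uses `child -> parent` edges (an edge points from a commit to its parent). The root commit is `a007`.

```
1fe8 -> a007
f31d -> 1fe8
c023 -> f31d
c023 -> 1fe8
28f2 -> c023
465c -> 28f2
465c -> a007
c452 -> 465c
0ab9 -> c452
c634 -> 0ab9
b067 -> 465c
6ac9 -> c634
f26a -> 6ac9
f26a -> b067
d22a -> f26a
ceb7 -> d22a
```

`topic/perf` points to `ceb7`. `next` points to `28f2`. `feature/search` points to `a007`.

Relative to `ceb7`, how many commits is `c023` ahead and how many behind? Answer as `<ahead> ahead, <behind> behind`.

Reachable from c023: {1fe8, a007, c023, f31d}.
Reachable from ceb7: {0ab9, 1fe8, 28f2, 465c, 6ac9, a007, b067, c023, c452, c634, ceb7, d22a, f26a, f31d}.
Only in c023's history (ahead): {} — 0.
Only in ceb7's history (behind): {0ab9, 28f2, 465c, 6ac9, b067, c452, c634, ceb7, d22a, f26a} — 10.

0 ahead, 10 behind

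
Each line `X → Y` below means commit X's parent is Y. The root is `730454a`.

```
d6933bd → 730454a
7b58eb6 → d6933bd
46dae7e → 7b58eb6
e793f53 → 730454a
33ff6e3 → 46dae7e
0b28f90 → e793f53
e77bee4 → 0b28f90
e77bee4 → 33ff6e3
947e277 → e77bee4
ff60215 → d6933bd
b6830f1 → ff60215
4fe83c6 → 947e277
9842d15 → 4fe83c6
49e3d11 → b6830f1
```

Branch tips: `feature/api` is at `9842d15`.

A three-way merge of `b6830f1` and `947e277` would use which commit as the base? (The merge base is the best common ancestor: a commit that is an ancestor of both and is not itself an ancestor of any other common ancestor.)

d6933bd

Ancestors of b6830f1: {730454a, b6830f1, d6933bd, ff60215}.
Ancestors of 947e277: {0b28f90, 33ff6e3, 46dae7e, 730454a, 7b58eb6, 947e277, d6933bd, e77bee4, e793f53}.
Common ancestors: {730454a, d6933bd}.
Among these, d6933bd is not an ancestor of any other common ancestor — it is the merge base.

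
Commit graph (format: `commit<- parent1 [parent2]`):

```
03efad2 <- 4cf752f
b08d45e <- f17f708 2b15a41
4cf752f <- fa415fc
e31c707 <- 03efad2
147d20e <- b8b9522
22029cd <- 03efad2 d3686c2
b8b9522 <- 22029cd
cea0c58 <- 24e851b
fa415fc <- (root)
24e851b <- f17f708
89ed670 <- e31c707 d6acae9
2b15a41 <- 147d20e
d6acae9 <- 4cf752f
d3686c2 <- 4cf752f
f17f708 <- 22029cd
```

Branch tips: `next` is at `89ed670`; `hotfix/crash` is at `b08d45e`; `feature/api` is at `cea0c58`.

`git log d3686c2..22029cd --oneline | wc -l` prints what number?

2

Reachable from 22029cd: {03efad2, 22029cd, 4cf752f, d3686c2, fa415fc}.
Reachable from d3686c2: {4cf752f, d3686c2, fa415fc}.
In 22029cd's history but not d3686c2's: {03efad2, 22029cd} — 2 commits.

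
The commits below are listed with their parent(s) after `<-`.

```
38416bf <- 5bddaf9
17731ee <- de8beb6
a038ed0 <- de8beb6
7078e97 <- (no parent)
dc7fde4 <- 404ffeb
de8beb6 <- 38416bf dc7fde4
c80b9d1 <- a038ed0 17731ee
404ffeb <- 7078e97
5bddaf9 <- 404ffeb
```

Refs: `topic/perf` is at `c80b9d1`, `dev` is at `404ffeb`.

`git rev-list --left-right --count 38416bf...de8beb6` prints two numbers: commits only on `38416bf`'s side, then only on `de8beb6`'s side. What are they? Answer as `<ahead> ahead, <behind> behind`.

0 ahead, 2 behind

Reachable from 38416bf: {38416bf, 404ffeb, 5bddaf9, 7078e97}.
Reachable from de8beb6: {38416bf, 404ffeb, 5bddaf9, 7078e97, dc7fde4, de8beb6}.
Only in 38416bf's history (ahead): {} — 0.
Only in de8beb6's history (behind): {dc7fde4, de8beb6} — 2.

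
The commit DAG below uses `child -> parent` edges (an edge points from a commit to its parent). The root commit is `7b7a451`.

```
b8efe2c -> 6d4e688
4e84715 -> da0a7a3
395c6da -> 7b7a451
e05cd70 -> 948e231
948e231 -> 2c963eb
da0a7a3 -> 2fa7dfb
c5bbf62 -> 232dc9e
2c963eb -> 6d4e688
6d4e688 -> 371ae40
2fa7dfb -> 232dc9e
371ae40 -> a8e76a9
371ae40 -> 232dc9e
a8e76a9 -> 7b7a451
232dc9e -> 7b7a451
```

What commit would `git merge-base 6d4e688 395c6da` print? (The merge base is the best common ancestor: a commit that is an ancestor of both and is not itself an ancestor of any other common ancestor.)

7b7a451

Ancestors of 6d4e688: {232dc9e, 371ae40, 6d4e688, 7b7a451, a8e76a9}.
Ancestors of 395c6da: {395c6da, 7b7a451}.
Common ancestors: {7b7a451}.
The only common ancestor is 7b7a451, so it is the merge base.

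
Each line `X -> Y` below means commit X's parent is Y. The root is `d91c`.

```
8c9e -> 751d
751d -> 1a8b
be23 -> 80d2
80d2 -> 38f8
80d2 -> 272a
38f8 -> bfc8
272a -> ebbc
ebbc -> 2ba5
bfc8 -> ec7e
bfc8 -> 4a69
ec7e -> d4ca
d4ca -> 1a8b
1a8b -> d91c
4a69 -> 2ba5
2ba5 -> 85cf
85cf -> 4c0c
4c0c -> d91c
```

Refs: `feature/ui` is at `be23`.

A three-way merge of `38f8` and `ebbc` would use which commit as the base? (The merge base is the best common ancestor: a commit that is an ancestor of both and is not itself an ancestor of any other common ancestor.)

2ba5

Ancestors of 38f8: {1a8b, 2ba5, 38f8, 4a69, 4c0c, 85cf, bfc8, d4ca, d91c, ec7e}.
Ancestors of ebbc: {2ba5, 4c0c, 85cf, d91c, ebbc}.
Common ancestors: {2ba5, 4c0c, 85cf, d91c}.
Among these, 2ba5 is not an ancestor of any other common ancestor — it is the merge base.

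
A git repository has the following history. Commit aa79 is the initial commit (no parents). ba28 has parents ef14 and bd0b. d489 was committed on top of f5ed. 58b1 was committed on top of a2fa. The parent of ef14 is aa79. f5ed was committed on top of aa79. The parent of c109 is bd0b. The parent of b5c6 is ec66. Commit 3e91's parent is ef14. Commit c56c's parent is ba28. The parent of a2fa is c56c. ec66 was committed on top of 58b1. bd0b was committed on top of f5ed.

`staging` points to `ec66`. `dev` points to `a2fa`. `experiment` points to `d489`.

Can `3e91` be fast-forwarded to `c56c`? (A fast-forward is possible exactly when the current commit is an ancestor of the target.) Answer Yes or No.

No

A fast-forward from 3e91 to c56c is possible iff 3e91 is an ancestor of c56c.
Ancestors of c56c: {aa79, ba28, bd0b, c56c, ef14, f5ed}.
3e91 is not among them, so fast-forward is not possible.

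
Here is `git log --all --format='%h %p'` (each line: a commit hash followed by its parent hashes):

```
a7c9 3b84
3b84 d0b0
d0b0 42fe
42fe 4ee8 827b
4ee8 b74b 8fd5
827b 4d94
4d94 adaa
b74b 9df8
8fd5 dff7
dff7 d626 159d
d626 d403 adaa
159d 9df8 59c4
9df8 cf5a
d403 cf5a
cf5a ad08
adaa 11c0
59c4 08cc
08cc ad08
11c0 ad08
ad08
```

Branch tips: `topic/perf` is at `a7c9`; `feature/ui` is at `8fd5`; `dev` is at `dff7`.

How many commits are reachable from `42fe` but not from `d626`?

Reachable from 42fe: {08cc, 11c0, 159d, 42fe, 4d94, 4ee8, 59c4, 827b, 8fd5, 9df8, ad08, adaa, b74b, cf5a, d403, d626, dff7}.
Reachable from d626: {11c0, ad08, adaa, cf5a, d403, d626}.
In 42fe's history but not d626's: {08cc, 159d, 42fe, 4d94, 4ee8, 59c4, 827b, 8fd5, 9df8, b74b, dff7} — 11 commits.

11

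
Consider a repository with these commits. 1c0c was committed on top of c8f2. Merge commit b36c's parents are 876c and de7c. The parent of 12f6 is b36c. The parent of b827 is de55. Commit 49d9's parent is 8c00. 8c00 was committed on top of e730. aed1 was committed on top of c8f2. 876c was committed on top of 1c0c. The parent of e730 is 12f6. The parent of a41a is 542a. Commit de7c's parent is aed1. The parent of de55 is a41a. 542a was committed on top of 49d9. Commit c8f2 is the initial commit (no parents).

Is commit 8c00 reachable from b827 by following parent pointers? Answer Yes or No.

Yes

Ancestors of b827 (commits reachable by following parents): {12f6, 1c0c, 49d9, 542a, 876c, 8c00, a41a, aed1, b36c, b827, c8f2, de55, de7c, e730}.
8c00 is in that set, so it is an ancestor of b827.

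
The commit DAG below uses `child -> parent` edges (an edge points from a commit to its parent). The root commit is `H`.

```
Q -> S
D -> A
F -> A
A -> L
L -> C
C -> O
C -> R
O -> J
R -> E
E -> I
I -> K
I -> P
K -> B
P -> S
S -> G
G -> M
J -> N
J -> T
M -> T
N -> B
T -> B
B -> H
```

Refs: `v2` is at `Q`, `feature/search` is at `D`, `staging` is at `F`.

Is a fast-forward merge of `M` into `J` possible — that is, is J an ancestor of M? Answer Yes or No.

No

A fast-forward from J to M is possible iff J is an ancestor of M.
Ancestors of M: {B, H, M, T}.
J is not among them, so fast-forward is not possible.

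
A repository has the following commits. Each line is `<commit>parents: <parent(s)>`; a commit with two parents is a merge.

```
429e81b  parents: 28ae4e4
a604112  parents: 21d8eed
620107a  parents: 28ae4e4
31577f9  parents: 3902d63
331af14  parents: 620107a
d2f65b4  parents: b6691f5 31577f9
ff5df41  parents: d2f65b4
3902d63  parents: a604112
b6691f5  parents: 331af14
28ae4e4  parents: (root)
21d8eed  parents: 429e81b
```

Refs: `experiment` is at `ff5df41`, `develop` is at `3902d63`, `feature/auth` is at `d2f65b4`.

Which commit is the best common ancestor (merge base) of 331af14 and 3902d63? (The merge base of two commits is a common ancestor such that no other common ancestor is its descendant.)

28ae4e4

Ancestors of 331af14: {28ae4e4, 331af14, 620107a}.
Ancestors of 3902d63: {21d8eed, 28ae4e4, 3902d63, 429e81b, a604112}.
Common ancestors: {28ae4e4}.
The only common ancestor is 28ae4e4, so it is the merge base.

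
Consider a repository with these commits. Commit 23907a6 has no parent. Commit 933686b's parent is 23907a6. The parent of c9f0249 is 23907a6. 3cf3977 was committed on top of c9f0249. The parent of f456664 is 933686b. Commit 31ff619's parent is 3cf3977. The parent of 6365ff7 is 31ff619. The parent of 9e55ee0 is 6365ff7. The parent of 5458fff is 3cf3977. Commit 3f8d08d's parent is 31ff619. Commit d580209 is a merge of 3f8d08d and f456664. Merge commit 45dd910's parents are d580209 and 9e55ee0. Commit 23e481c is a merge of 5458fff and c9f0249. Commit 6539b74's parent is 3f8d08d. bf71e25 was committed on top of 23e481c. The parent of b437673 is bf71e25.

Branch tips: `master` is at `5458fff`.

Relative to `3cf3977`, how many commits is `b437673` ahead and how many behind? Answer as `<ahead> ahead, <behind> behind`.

Reachable from b437673: {23907a6, 23e481c, 3cf3977, 5458fff, b437673, bf71e25, c9f0249}.
Reachable from 3cf3977: {23907a6, 3cf3977, c9f0249}.
Only in b437673's history (ahead): {23e481c, 5458fff, b437673, bf71e25} — 4.
Only in 3cf3977's history (behind): {} — 0.

4 ahead, 0 behind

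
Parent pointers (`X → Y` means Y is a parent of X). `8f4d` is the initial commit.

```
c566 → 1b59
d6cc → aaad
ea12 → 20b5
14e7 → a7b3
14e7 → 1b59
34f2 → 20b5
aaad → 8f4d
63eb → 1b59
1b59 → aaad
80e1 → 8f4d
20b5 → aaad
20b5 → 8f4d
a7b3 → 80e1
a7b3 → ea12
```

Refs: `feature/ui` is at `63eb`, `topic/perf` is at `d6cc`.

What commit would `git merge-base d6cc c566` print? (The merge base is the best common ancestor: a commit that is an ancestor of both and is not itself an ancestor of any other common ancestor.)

Ancestors of d6cc: {8f4d, aaad, d6cc}.
Ancestors of c566: {1b59, 8f4d, aaad, c566}.
Common ancestors: {8f4d, aaad}.
Among these, aaad is not an ancestor of any other common ancestor — it is the merge base.

aaad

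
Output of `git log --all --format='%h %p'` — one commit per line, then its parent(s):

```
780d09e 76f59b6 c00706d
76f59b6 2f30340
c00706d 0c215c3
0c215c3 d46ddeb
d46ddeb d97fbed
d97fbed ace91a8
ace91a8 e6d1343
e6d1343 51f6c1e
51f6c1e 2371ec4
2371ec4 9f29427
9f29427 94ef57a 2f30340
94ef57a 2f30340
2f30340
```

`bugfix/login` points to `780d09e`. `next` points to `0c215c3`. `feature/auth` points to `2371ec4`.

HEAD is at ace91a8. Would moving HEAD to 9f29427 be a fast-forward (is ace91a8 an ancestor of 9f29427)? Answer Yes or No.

No

A fast-forward from ace91a8 to 9f29427 is possible iff ace91a8 is an ancestor of 9f29427.
Ancestors of 9f29427: {2f30340, 94ef57a, 9f29427}.
ace91a8 is not among them, so fast-forward is not possible.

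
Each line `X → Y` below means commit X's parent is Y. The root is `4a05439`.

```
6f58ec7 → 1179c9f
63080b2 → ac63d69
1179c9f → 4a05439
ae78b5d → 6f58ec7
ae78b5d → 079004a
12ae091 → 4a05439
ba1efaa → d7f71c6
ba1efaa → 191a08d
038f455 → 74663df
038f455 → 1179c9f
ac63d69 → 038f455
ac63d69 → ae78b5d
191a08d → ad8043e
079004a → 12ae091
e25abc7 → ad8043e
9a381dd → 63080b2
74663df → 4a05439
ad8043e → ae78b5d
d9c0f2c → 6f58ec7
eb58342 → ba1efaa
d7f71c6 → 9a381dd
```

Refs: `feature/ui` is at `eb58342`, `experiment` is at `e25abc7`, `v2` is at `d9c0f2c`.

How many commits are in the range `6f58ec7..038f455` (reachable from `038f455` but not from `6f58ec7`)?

Reachable from 038f455: {038f455, 1179c9f, 4a05439, 74663df}.
Reachable from 6f58ec7: {1179c9f, 4a05439, 6f58ec7}.
In 038f455's history but not 6f58ec7's: {038f455, 74663df} — 2 commits.

2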